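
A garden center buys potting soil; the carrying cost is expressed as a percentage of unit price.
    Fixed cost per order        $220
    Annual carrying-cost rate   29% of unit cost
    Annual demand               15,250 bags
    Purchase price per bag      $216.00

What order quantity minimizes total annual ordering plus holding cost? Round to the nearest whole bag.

327 bags

Carrying cost H = $216 × 29% = $62.6400/bag/yr
Q* = √(2·D·S / H) = √(2·15,250·220 / 62.64) = √107,120.1 ≈ 327.29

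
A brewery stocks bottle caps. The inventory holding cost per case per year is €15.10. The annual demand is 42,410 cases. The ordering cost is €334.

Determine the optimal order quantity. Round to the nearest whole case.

1,370 cases

Optimal lot size Q* = (2 × 42,410 × €334 / €15.1)^½ ≈ 1,369.73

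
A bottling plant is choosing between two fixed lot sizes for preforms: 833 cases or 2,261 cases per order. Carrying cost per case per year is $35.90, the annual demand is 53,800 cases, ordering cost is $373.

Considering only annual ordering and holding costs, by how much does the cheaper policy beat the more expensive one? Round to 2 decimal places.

For each Q, cost = (D/Q)·S + (Q/2)·H.
TC(833) = (53,800/833)×373 + (833/2)×35.9 = $39,042.87
TC(2,261) = (53,800/2,261)×373 + (2,261/2)×35.9 = $49,460.40
Lots of 833 are cheaper by $10,417.54.

$10,417.54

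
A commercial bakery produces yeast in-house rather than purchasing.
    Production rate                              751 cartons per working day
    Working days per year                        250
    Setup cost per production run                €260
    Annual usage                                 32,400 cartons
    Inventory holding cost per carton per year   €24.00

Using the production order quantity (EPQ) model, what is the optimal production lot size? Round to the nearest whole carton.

921 cartons

Daily demand d = 32,400/250 = 129.600; p = 751; 1 − d/p = 0.82743
EPQ = √(2DS / (H(1 − d/p)))
    = √(2 × 32,400 × 260 / (24 × 0.82743)) ≈ 921.09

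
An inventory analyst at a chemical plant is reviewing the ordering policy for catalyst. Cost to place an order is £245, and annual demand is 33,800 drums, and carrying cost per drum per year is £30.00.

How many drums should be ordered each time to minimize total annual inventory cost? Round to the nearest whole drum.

EOQ = √(2DS/H) = √(2 × 33,800 × 245 / 30)
    = √(552,066.67) ≈ 743.01

743 drums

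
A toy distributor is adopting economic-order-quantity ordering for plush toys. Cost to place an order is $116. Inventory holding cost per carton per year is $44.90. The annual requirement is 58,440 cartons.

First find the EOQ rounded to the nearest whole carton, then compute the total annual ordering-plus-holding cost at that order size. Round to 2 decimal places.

$24,673.03

Q* = √(2·D·S / H) = √(2·58,440·116 / 44.9) = √301,961.7 ≈ 549.51 → Q = 550 cartons
Ordering: D/Q × S = 58,440/550 × $116 = $12,325.53
Holding:  Q/2 × H = 550/2 × $44.9 = $12,347.50
Total = $12,325.53 + $12,347.50 = $24,673.03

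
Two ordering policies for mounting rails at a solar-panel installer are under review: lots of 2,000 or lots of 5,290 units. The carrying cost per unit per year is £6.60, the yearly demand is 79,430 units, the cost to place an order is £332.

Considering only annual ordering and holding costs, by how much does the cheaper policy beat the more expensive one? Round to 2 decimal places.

£2,656.64

For each Q, cost = (D/Q)·S + (Q/2)·H.
TC(2,000) = (79,430/2,000)×332 + (2,000/2)×6.6 = £19,785.38
TC(5,290) = (79,430/5,290)×332 + (5,290/2)×6.6 = £22,442.02
Cheaper: Q = 2,000.  Difference = £2,656.64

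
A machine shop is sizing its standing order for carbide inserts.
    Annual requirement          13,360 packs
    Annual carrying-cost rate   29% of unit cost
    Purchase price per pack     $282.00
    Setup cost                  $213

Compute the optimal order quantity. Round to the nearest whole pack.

264 packs

H = i·C = 0.29 × $282 = $81.7800 per pack-year
Optimal lot size Q* = (2 × 13,360 × $213 / $81.78)^½ ≈ 263.81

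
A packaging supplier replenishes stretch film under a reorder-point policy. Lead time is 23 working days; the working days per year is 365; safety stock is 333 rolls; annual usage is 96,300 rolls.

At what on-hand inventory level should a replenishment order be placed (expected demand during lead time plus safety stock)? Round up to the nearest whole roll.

Daily demand d = 96,300 / 365 = 263.836 rolls/day
Demand during lead time = 263.836 × 23 = 6,068.22
Reorder point = 6,068.22 + 333 = 6,401.22 → round up

6,402 rolls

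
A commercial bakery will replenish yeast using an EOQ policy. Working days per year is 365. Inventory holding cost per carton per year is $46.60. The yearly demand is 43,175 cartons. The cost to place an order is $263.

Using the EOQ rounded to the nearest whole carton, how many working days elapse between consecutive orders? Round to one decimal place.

5.9 days

2DS/H = 2·43,175·263/46.6 = 487,340.13
EOQ = √487,340.13 ≈ 698.10 → Q = 698 cartons
Days between orders = 365 / (D/Q) = 365 / 61.855 ≈ 5.901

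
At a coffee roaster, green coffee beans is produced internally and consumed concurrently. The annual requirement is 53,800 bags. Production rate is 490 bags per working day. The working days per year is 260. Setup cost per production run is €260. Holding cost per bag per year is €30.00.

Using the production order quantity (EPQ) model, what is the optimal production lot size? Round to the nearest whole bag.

Daily demand d = 53,800/260 = 206.923; p = 490; 1 − d/p = 0.57771
EPQ = √(2DS / (H(1 − d/p)))
    = √(2 × 53,800 × 260 / (30 × 0.57771)) ≈ 1,270.51

1,271 bags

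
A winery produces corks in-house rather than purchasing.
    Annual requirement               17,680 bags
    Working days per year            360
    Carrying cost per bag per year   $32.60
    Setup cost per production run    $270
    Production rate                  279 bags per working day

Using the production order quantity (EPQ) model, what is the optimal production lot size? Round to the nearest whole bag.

596 bags

d = 17,680/360 = 49.1111 bags/day;  effective holding cost H(1 − d/p) = 32.6·(1 − 49.1111/279) = 26.86157
Q* = √(2DS / H_eff) = √(2·17,680·270 / 26.86157) ≈ 596.17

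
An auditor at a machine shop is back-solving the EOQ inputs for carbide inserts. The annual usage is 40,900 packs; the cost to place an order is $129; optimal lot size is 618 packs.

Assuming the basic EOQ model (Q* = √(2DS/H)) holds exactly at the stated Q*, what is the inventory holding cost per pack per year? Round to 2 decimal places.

$27.63

Since Q* = (2DS/H)^½, squaring gives Q*²·H = 2DS.
H = 2DS / Q² = 2 × 40,900 × 129 / 618² = 27.6291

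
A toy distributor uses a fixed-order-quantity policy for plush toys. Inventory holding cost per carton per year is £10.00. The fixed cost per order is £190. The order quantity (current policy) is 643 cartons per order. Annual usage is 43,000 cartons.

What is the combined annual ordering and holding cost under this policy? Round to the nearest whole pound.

Annual ordering cost = (D/Q)·S = (43,000/643) × 190 = £12,706.07
Annual holding cost  = (Q/2)·H = (643/2) × 10 = £3,215.00
Total = £12,706.07 + £3,215.00 = £15,921.07

£15,921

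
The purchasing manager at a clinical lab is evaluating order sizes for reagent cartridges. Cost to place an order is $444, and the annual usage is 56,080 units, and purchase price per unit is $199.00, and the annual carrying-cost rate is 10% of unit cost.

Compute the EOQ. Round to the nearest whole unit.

1,582 units

H = i·C = 0.1 × $199 = $19.9000 per unit-year
Optimal lot size Q* = (2 × 56,080 × $444 / $19.9)^½ ≈ 1,581.92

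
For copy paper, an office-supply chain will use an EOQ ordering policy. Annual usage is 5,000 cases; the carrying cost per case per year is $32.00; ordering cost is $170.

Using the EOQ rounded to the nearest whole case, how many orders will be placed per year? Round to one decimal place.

21.7 orders per year

EOQ = √(2DS/H) = √(2 × 5,000 × 170 / 32)
    = √(53,125.00) ≈ 230.49 → Q = 230
N = D/Q = 5,000/230 ≈ 21.739 orders/yr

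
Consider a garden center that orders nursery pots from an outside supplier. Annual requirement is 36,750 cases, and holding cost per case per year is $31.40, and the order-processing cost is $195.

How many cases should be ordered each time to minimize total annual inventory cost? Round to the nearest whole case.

2DS/H = 2·36,750·195/31.4 = 456,449.04
EOQ = √456,449.04 ≈ 675.61

676 cases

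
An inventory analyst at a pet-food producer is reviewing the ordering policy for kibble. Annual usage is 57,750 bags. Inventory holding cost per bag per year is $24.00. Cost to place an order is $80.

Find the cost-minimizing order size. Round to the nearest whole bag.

620 bags

2DS/H = 2·57,750·80/24 = 385,000.00
EOQ = √385,000.00 ≈ 620.48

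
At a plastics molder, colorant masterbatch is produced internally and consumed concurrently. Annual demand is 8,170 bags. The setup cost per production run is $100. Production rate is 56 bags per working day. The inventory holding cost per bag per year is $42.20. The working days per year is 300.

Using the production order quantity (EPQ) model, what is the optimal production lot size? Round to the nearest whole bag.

Daily demand d = 8,170/300 = 27.233; p = 56; 1 − d/p = 0.51369
EPQ = √(2DS / (H(1 − d/p)))
    = √(2 × 8,170 × 100 / (42.2 × 0.51369)) ≈ 274.55

275 bags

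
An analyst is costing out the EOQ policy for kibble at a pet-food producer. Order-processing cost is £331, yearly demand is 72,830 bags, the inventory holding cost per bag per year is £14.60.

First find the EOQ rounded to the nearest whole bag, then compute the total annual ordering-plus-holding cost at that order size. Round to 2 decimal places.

£26,531.43

EOQ = √(2DS/H) = √(2 × 72,830 × 331 / 14.6)
    = √(3,302,291.78) ≈ 1,817.22 → Q = 1,817 bags
Ordering: D/Q × S = 72,830/1,817 × £331 = £13,267.33
Holding:  Q/2 × H = 1,817/2 × £14.6 = £13,264.10
Total = £13,267.33 + £13,264.10 = £26,531.43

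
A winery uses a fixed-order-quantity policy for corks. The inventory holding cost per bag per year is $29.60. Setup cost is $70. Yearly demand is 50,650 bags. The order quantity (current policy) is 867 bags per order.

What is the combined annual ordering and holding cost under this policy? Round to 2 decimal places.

Annual ordering cost = (D/Q)·S = (50,650/867) × 70 = $4,089.39
Annual holding cost  = (Q/2)·H = (867/2) × 29.6 = $12,831.60
Total = $4,089.39 + $12,831.60 = $16,920.99

$16,920.99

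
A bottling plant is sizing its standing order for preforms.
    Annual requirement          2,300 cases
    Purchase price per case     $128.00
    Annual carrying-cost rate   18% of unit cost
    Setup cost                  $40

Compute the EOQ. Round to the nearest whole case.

89 cases

Holding cost per case per year: H = 18% × $128 = $23.0400
Optimal lot size Q* = (2 × 2,300 × $40 / $23.04)^½ ≈ 89.37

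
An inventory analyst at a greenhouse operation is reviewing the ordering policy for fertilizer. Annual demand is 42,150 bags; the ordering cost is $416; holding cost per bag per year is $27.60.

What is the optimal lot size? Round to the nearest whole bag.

1,127 bags

Optimal lot size Q* = (2 × 42,150 × $416 / $27.6)^½ ≈ 1,127.21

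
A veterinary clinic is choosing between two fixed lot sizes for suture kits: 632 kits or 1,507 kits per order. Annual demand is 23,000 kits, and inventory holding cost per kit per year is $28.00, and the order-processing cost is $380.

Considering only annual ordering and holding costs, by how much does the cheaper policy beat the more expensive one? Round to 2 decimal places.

$4,220.49

TC(Q) = (D/Q)S + (Q/2)H
TC(632) = (23,000/632)×380 + (632/2)×28 = $22,677.11
TC(1,507) = (23,000/1,507)×380 + (1,507/2)×28 = $26,897.60
Cheaper: Q = 632.  Difference = $4,220.49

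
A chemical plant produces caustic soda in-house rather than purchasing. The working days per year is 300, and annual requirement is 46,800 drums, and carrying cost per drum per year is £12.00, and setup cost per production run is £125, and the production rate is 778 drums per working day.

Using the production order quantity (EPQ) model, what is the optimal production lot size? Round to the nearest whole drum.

Daily demand d = 46,800/300 = 156.000; p = 778; 1 − d/p = 0.79949
EPQ = √(2DS / (H(1 − d/p)))
    = √(2 × 46,800 × 125 / (12 × 0.79949)) ≈ 1,104.33

1,104 drums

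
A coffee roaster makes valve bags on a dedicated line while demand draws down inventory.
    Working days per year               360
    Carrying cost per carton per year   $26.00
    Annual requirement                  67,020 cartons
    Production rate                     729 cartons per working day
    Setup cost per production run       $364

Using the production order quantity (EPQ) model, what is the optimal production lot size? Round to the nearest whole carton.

d = 67,020/360 = 186.1667 cartons/day;  effective holding cost H(1 − d/p) = 26·(1 − 186.1667/729) = 19.36031
Q* = √(2DS / H_eff) = √(2·67,020·364 / 19.36031) ≈ 1,587.49

1,587 cartons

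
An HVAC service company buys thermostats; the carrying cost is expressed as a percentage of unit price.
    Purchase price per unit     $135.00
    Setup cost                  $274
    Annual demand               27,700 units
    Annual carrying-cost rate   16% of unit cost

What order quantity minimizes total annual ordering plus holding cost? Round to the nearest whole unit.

838 units

H = i·C = 0.16 × $135 = $21.6000 per unit-year
Q* = √(2·D·S / H) = √(2·27,700·274 / 21.6) = √702,759.3 ≈ 838.31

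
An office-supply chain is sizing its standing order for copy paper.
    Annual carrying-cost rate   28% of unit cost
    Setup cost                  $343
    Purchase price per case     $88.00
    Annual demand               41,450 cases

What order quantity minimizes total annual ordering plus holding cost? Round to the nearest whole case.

1,074 cases

H = i·C = 0.28 × $88 = $24.6400 per case-year
Optimal lot size Q* = (2 × 41,450 × $343 / $24.64)^½ ≈ 1,074.25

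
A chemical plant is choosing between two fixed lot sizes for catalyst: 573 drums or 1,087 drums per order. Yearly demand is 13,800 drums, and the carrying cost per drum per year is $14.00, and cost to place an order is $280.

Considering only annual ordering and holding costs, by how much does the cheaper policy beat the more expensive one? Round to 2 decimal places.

$409.28

TC(Q) = (D/Q)S + (Q/2)H
TC(573) = (13,800/573)×280 + (573/2)×14 = $10,754.46
TC(1,087) = (13,800/1,087)×280 + (1,087/2)×14 = $11,163.74
|ΔTC| = |$10,754.46 − $11,163.74| = $409.28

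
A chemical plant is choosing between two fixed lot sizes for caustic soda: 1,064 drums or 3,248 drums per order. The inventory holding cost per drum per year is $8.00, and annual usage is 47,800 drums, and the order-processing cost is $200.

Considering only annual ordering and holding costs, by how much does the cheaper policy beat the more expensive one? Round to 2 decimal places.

$2,694.39

Annual cost at Q: ordering D·S/Q plus holding Q·H/2.
TC(1,064) = (47,800/1,064)×200 + (1,064/2)×8 = $13,240.96
TC(3,248) = (47,800/3,248)×200 + (3,248/2)×8 = $15,935.35
|ΔTC| = |$13,240.96 − $15,935.35| = $2,694.39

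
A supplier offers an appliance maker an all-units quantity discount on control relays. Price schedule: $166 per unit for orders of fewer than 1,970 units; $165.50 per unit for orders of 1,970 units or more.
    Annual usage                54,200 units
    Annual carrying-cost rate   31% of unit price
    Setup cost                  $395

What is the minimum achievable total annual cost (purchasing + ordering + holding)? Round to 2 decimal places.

H₁ = 31%×$166 = $51.4600;  H₂ = 31%×$165.50 = $51.3050
EOQ₁ = √(2×54,200×395/51.4600) = 912.18  (< 1,970, feasible at tier 1)
EOQ₂ = √(2×54,200×395/51.3050) = 913.55  (< 1,970 → use Q = 1,970 at tier-2 price)
TC(tier 1 (EOQ₁), Q≈912.2) = $9,044,140.54
TC(tier 2, Q≈1,970.0) = $9,031,502.94
Minimum at tier 2: $9,031,502.94

$9,031,502.94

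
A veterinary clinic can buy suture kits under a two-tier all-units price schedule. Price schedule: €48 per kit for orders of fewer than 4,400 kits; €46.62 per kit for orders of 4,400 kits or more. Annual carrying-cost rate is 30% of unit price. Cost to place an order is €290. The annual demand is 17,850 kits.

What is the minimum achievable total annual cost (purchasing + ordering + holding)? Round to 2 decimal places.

€864,112.68

H₁ = 30%×€48 = €14.4000;  H₂ = 30%×€46.62 = €13.9860
EOQ₁ = √(2×17,850×290/14.4000) = 847.91  (< 4,400, feasible at tier 1)
EOQ₂ = √(2×17,850×290/13.9860) = 860.37  (< 4,400 → use Q = 4,400 at tier-2 price)
TC(tier 1 (EOQ₁), Q≈847.9) = €869,009.96
TC(tier 2, Q≈4,400.0) = €864,112.68
Minimum at tier 2: €864,112.68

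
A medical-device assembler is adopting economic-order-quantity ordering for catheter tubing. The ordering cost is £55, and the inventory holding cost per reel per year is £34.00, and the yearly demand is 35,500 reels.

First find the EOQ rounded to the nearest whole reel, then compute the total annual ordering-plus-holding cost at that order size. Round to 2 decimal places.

Q* = √(2·D·S / H) = √(2·35,500·55 / 34) = √114,852.9 ≈ 338.90 → Q = 339 reels
Annual ordering cost = (D/Q)·S = (35,500/339) × 55 = £5,759.59
Annual holding cost  = (Q/2)·H = (339/2) × 34 = £5,763.00
Total = £5,759.59 + £5,763.00 = £11,522.59

£11,522.59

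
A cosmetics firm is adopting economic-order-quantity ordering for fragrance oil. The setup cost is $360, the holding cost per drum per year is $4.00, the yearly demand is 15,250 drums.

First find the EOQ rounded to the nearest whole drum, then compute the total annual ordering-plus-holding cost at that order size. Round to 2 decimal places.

Optimal lot size Q* = (2 × 15,250 × $360 / $4)^½ ≈ 1,656.80 → Q = 1,657 drums
Orders/yr = 15,250/1,657 = 9.203; ordering cost = 9.203 × $360 = $3,313.22
Average inventory = 1,657/2 = 828.5; holding cost = 828.5 × $4 = $3,314.00
Total = $3,313.22 + $3,314.00 = $6,627.22

$6,627.22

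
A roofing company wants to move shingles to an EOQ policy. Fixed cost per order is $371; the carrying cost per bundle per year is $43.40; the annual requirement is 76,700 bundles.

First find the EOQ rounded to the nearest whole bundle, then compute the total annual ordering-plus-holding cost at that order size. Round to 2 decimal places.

$49,698.64

Optimal lot size Q* = (2 × 76,700 × $371 / $43.4)^½ ≈ 1,145.13 → Q = 1,145 bundles
Orders/yr = 76,700/1,145 = 66.987; ordering cost = 66.987 × $371 = $24,852.14
Average inventory = 1,145/2 = 572.5; holding cost = 572.5 × $43.4 = $24,846.50
Total = $24,852.14 + $24,846.50 = $49,698.64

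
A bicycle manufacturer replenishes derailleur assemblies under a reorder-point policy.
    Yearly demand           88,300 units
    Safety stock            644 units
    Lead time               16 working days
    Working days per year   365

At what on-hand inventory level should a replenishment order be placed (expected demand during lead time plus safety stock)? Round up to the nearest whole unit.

Daily demand d = 88,300 / 365 = 241.918 units/day
Demand during lead time = 241.918 × 16 = 3,870.68
Reorder point = 3,870.68 + 644 = 4,514.68 → round up

4,515 units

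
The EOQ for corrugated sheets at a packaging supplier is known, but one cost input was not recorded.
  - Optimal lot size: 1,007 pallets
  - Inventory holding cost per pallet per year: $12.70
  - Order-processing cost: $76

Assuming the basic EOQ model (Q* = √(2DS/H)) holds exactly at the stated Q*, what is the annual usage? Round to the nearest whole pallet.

84,726 pallets per year

Since Q* = (2DS/H)^½, squaring gives Q*²·H = 2DS.
D = Q²H / (2S) = 1,007² × 12.7 / (2 × 76) = 84,726.46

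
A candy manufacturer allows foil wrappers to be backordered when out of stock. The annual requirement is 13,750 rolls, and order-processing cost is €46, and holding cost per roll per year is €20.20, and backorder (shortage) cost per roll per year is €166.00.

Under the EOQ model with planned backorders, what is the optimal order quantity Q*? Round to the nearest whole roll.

265 rolls

Basic EOQ = √(2·13,750·46/20.2) = 250.247
Backorder adjustment √((H+b)/b) = √((20.2+166)/166) = 1.0591
Q* = 250.247 × 1.0591 ≈ 265.04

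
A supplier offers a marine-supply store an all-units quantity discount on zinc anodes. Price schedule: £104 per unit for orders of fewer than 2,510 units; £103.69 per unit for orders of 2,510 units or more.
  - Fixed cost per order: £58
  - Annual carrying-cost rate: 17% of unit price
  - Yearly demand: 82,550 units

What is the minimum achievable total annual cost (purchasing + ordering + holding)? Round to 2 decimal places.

H₁ = 17%×£104 = £17.6800;  H₂ = 17%×£103.69 = £17.6273
EOQ₁ = √(2×82,550×58/17.6800) = 735.95  (< 2,510, feasible at tier 1)
EOQ₂ = √(2×82,550×58/17.6273) = 737.05  (< 2,510 → use Q = 2,510 at tier-2 price)
TC(tier 1 (EOQ₁), Q≈735.9) = £8,598,211.54
TC(tier 2, Q≈2,510.0) = £8,583,639.29
Minimum at tier 2: £8,583,639.29

£8,583,639.29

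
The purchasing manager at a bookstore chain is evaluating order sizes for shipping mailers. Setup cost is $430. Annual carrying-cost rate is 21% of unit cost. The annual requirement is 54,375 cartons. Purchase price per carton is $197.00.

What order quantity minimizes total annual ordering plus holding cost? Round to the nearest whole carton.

1,063 cartons

Holding cost per carton per year: H = 21% × $197 = $41.3700
Optimal lot size Q* = (2 × 54,375 × $430 / $41.37)^½ ≈ 1,063.18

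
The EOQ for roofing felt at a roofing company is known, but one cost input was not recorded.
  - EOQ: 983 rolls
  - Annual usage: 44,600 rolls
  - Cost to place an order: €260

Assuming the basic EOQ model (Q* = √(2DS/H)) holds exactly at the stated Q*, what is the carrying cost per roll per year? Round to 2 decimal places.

Since Q* = (2DS/H)^½, squaring gives Q*²·H = 2DS.
H = 2DS / Q² = 2 × 44,600 × 260 / 983² = 24.0011

€24.00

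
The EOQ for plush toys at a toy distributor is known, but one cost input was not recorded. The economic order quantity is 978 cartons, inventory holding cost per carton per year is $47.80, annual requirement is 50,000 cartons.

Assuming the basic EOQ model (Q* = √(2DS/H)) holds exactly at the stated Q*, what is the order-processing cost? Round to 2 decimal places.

$457.20

From Q* = √(2DS/H) ⇒ Q*² = 2DS/H.
S = Q²H / (2D) = 978² × 47.8 / (2 × 50,000) = 457.1994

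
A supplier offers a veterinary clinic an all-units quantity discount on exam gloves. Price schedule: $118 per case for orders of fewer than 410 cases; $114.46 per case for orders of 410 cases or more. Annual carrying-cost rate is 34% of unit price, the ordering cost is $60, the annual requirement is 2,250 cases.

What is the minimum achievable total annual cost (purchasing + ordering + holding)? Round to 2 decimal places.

H₁ = 34%×$118 = $40.1200;  H₂ = 34%×$114.46 = $38.9164
EOQ₁ = √(2×2,250×60/40.1200) = 82.04  (< 410, feasible at tier 1)
EOQ₂ = √(2×2,250×60/38.9164) = 83.29  (< 410 → use Q = 410 at tier-2 price)
TC(tier 1 (EOQ₁), Q≈82.0) = $268,791.26
TC(tier 2, Q≈410.0) = $265,842.13
Minimum at tier 2: $265,842.13

$265,842.13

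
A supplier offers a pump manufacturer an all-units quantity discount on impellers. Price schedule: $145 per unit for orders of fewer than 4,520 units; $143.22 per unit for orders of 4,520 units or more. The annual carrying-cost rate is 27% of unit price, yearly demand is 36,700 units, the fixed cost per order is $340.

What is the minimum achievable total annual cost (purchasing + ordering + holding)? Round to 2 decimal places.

H₁ = 27%×$145 = $39.1500;  H₂ = 27%×$143.22 = $38.6694
EOQ₁ = √(2×36,700×340/39.1500) = 798.40  (< 4,520, feasible at tier 1)
EOQ₂ = √(2×36,700×340/38.6694) = 803.35  (< 4,520 → use Q = 4,520 at tier-2 price)
TC(tier 1 (EOQ₁), Q≈798.4) = $5,352,757.44
TC(tier 2, Q≈4,520.0) = $5,346,327.46
Minimum at tier 2: $5,346,327.46

$5,346,327.46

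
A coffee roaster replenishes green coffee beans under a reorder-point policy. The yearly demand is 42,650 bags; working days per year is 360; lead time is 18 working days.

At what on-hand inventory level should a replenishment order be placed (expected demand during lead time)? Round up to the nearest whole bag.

Daily demand d = 42,650 / 360 = 118.472 bags/day
Demand during lead time = 118.472 × 18 = 2,132.50
Reorder point = 2,132.50 → round up

2,133 bags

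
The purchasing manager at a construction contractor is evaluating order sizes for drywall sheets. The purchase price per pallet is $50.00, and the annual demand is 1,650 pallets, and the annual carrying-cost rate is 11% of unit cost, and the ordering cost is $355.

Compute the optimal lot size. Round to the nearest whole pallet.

462 pallets

H = i·C = 0.11 × $50 = $5.5000 per pallet-year
EOQ = √(2DS/H) = √(2 × 1,650 × 355 / 5.5)
    = √(213,000.00) ≈ 461.52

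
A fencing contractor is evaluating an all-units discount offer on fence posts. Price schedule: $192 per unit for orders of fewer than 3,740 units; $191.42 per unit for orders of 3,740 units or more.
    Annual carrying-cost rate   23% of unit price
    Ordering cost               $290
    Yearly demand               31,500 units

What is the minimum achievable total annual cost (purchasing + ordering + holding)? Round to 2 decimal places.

$6,076,404.28

H₁ = 23%×$192 = $44.1600;  H₂ = 23%×$191.42 = $44.0266
EOQ₁ = √(2×31,500×290/44.1600) = 643.21  (< 3,740, feasible at tier 1)
EOQ₂ = √(2×31,500×290/44.0266) = 644.19  (< 3,740 → use Q = 3,740 at tier-2 price)
TC(tier 1 (EOQ₁), Q≈643.2) = $6,076,404.28
TC(tier 2, Q≈3,740.0) = $6,114,502.26
Minimum at tier 1 (EOQ₁): $6,076,404.28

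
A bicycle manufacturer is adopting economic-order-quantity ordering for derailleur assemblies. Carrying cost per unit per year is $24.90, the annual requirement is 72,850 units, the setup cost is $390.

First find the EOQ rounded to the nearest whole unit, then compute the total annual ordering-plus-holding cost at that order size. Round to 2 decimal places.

$37,615.06

2DS/H = 2·72,850·390/24.9 = 2,282,048.19
EOQ = √2,282,048.19 ≈ 1,510.64 → Q = 1,511 units
Annual ordering cost = (D/Q)·S = (72,850/1,511) × 390 = $18,803.11
Annual holding cost  = (Q/2)·H = (1,511/2) × 24.9 = $18,811.95
Total = $18,803.11 + $18,811.95 = $37,615.06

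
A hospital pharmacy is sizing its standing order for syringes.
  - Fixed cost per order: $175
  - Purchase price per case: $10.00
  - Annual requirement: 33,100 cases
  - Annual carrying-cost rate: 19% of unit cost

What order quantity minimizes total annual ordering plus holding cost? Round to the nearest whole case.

H = i·C = 0.19 × $10 = $1.9000 per case-year
EOQ = √(2DS/H) = √(2 × 33,100 × 175 / 1.9)
    = √(6,097,368.42) ≈ 2,469.29

2,469 cases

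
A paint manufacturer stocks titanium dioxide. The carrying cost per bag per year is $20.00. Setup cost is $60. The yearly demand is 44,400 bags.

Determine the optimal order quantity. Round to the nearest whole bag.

Q* = √(2·D·S / H) = √(2·44,400·60 / 20) = √266,400.0 ≈ 516.14

516 bags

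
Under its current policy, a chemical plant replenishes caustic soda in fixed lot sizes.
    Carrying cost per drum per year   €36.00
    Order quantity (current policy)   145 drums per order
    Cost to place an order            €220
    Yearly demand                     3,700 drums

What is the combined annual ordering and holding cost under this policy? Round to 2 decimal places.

€8,223.79

Ordering: D/Q × S = 3,700/145 × €220 = €5,613.79
Holding:  Q/2 × H = 145/2 × €36 = €2,610.00
Total = €5,613.79 + €2,610.00 = €8,223.79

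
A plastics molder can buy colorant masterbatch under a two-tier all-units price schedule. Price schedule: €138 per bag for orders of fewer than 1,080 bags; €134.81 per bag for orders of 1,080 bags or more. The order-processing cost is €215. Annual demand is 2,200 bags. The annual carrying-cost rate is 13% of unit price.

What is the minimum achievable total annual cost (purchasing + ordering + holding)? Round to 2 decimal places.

€306,483.62

H₁ = 13%×€138 = €17.9400;  H₂ = 13%×€134.81 = €17.5253
EOQ₁ = √(2×2,200×215/17.9400) = 229.63  (< 1,080, feasible at tier 1)
EOQ₂ = √(2×2,200×215/17.5253) = 232.33  (< 1,080 → use Q = 1,080 at tier-2 price)
TC(tier 1 (EOQ₁), Q≈229.6) = €307,719.62
TC(tier 2, Q≈1,080.0) = €306,483.62
Minimum at tier 2: €306,483.62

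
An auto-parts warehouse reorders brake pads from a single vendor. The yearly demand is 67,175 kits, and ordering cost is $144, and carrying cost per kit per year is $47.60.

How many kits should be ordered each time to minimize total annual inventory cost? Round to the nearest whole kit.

638 kits

EOQ = √(2DS/H) = √(2 × 67,175 × 144 / 47.6)
    = √(406,436.97) ≈ 637.52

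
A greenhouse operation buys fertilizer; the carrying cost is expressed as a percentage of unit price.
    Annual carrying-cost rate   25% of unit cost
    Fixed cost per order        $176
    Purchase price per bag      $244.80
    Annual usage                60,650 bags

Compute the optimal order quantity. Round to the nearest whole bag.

Holding cost per bag per year: H = 25% × $244.8 = $61.2000
2DS/H = 2·60,650·176/61.2 = 348,836.60
EOQ = √348,836.60 ≈ 590.62

591 bags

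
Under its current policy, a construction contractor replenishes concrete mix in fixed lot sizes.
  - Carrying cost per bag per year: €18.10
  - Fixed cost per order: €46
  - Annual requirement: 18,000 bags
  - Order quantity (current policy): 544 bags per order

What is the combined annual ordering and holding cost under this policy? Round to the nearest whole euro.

€6,445

Ordering: D/Q × S = 18,000/544 × €46 = €1,522.06
Holding:  Q/2 × H = 544/2 × €18.1 = €4,923.20
Total = €1,522.06 + €4,923.20 = €6,445.26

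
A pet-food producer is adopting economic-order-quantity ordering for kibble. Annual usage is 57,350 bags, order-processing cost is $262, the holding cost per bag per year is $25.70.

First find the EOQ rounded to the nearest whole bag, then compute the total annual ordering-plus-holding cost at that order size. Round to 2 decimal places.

EOQ = √(2DS/H) = √(2 × 57,350 × 262 / 25.7)
    = √(1,169,315.18) ≈ 1,081.35 → Q = 1,081 bags
Orders/yr = 57,350/1,081 = 53.053; ordering cost = 53.053 × $262 = $13,899.81
Average inventory = 1,081/2 = 540.5; holding cost = 540.5 × $25.7 = $13,890.85
Total = $13,899.81 + $13,890.85 = $27,790.66

$27,790.66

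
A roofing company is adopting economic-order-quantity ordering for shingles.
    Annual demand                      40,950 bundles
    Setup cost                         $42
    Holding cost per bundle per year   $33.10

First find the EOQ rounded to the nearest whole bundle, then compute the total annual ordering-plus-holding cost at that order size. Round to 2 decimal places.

$10,670.40

2DS/H = 2·40,950·42/33.1 = 103,921.45
EOQ = √103,921.45 ≈ 322.37 → Q = 322 bundles
Ordering: D/Q × S = 40,950/322 × $42 = $5,341.30
Holding:  Q/2 × H = 322/2 × $33.1 = $5,329.10
Total = $5,341.30 + $5,329.10 = $10,670.40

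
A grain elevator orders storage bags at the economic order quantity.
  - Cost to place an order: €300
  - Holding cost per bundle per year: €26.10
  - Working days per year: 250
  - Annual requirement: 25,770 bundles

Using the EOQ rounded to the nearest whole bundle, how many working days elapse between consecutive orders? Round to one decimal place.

Optimal lot size Q* = (2 × 25,770 × €300 / €26.1)^½ ≈ 769.68 → Q = 770 bundles
T = Q/D × 250 days = 770/25,770 × 250 = 7.470 days

7.5 days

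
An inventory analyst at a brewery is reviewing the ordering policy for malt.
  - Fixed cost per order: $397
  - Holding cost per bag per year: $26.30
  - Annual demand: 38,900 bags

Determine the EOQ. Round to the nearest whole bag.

Optimal lot size Q* = (2 × 38,900 × $397 / $26.3)^½ ≈ 1,083.70

1,084 bags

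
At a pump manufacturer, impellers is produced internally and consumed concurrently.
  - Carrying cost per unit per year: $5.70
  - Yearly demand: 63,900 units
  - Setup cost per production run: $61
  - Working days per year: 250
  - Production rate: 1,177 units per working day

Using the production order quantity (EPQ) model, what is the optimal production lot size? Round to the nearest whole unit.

d = 63,900/250 = 255.6000 units/day;  effective holding cost H(1 − d/p) = 5.7·(1 − 255.6000/1177) = 4.46218
Q* = √(2DS / H_eff) = √(2·63,900·61 / 4.46218) ≈ 1,321.77

1,322 units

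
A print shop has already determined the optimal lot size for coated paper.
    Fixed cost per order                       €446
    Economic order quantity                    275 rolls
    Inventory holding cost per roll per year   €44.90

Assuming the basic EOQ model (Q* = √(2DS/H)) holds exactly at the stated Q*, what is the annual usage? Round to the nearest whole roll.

3,807 rolls per year

EOQ relation: Q² = 2DS/H, so rearrange for the unknown.
D = Q²H / (2S) = 275² × 44.9 / (2 × 446) = 3,806.68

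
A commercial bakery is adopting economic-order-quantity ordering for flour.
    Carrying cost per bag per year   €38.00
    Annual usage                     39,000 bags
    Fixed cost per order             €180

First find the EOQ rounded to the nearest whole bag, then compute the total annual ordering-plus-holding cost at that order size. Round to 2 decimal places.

EOQ = √(2DS/H) = √(2 × 39,000 × 180 / 38)
    = √(369,473.68) ≈ 607.84 → Q = 608 bags
Ordering: D/Q × S = 39,000/608 × €180 = €11,546.05
Holding:  Q/2 × H = 608/2 × €38 = €11,552.00
Total = €11,546.05 + €11,552.00 = €23,098.05

€23,098.05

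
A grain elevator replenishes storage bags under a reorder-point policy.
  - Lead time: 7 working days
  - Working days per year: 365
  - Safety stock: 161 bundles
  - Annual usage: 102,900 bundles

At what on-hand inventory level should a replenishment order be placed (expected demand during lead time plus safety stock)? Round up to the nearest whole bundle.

Daily demand d = 102,900 / 365 = 281.918 bundles/day
Demand during lead time = 281.918 × 7 = 1,973.42
Reorder point = 1,973.42 + 161 = 2,134.42 → round up

2,135 bundles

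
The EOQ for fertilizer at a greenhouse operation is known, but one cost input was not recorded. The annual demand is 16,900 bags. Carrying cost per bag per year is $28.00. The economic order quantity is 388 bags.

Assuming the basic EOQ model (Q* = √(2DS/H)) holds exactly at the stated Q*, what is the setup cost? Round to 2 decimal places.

From Q* = √(2DS/H) ⇒ Q*² = 2DS/H.
S = Q²H / (2D) = 388² × 28 / (2 × 16,900) = 124.7110

$124.71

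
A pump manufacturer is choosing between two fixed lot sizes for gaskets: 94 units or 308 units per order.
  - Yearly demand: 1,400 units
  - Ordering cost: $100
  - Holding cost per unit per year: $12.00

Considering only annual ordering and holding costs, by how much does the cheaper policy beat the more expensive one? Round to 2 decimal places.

$249.18

For each Q, cost = (D/Q)·S + (Q/2)·H.
TC(94) = (1,400/94)×100 + (94/2)×12 = $2,053.36
TC(308) = (1,400/308)×100 + (308/2)×12 = $2,302.55
Lots of 94 are cheaper by $249.18.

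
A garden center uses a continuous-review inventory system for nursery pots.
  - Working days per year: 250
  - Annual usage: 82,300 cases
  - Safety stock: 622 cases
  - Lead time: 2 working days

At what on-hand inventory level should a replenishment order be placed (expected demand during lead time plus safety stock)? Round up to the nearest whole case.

1,281 cases

Daily demand d = 82,300 / 250 = 329.200 cases/day
Demand during lead time = 329.200 × 2 = 658.40
Reorder point = 658.40 + 622 = 1,280.40 → round up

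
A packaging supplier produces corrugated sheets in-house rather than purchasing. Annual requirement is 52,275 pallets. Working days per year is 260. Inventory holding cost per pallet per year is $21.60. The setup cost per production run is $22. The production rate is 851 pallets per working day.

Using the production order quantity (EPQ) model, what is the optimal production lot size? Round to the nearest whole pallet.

Daily demand d = 52,275/260 = 201.058; p = 851; 1 − d/p = 0.76374
EPQ = √(2DS / (H(1 − d/p)))
    = √(2 × 52,275 × 22 / (21.6 × 0.76374)) ≈ 373.40

373 pallets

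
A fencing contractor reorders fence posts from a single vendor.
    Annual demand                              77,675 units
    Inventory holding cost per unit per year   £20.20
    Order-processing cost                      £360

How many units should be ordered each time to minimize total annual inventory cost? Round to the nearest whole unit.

2DS/H = 2·77,675·360/20.2 = 2,768,613.86
EOQ = √2,768,613.86 ≈ 1,663.92

1,664 units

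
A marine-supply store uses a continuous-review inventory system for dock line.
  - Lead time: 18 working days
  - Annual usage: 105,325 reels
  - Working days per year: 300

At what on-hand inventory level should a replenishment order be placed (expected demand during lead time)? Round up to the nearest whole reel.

Daily demand d = 105,325 / 300 = 351.083 reels/day
Demand during lead time = 351.083 × 18 = 6,319.50
Reorder point = 6,319.50 → round up

6,320 reels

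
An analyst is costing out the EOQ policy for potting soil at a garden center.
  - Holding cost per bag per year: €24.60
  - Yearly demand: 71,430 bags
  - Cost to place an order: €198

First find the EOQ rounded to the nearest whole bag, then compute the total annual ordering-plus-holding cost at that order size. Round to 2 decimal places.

EOQ = √(2DS/H) = √(2 × 71,430 × 198 / 24.6)
    = √(1,149,848.78) ≈ 1,072.31 → Q = 1,072 bags
Ordering: D/Q × S = 71,430/1,072 × €198 = €13,193.23
Holding:  Q/2 × H = 1,072/2 × €24.6 = €13,185.60
Total = €13,193.23 + €13,185.60 = €26,378.83

€26,378.83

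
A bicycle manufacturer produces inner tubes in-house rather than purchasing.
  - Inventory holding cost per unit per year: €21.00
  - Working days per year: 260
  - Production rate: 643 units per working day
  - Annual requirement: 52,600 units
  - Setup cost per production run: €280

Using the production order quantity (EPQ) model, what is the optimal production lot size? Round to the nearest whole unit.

Daily demand d = 52,600/260 = 202.308; p = 643; 1 − d/p = 0.68537
EPQ = √(2DS / (H(1 − d/p)))
    = √(2 × 52,600 × 280 / (21 × 0.68537)) ≈ 1,430.59

1,431 units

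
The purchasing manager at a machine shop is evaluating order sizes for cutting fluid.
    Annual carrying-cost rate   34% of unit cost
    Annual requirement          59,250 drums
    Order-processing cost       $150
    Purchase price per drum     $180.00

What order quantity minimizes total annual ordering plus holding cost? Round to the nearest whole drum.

539 drums

H = i·C = 0.34 × $180 = $61.2000 per drum-year
Optimal lot size Q* = (2 × 59,250 × $150 / $61.2)^½ ≈ 538.93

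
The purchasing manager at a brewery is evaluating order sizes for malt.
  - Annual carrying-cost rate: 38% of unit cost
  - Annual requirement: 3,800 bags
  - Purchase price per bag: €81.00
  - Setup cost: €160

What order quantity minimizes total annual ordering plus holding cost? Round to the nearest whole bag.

H = i·C = 0.38 × €81 = €30.7800 per bag-year
2DS/H = 2·3,800·160/30.78 = 39,506.17
EOQ = √39,506.17 ≈ 198.76

199 bags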